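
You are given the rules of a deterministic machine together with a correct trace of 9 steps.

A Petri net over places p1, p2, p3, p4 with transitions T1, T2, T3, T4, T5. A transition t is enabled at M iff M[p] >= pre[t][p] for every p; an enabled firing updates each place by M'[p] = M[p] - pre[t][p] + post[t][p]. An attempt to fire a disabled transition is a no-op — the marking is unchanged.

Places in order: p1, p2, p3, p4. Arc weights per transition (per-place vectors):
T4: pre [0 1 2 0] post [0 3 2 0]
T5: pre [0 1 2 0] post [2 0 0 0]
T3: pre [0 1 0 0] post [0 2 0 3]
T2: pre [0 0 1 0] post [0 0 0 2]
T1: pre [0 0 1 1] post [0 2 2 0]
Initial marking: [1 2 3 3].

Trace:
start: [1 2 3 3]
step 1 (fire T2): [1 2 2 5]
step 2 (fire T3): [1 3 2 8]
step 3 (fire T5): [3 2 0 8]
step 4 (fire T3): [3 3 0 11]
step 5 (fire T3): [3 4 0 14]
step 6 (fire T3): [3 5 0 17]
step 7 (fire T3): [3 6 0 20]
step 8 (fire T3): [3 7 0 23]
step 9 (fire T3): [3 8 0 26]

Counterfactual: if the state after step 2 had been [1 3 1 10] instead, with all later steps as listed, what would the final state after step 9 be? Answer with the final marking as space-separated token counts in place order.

1 9 1 28

state after step 2 := [1 3 1 10]
step 3 (fire T5): [1 3 1 10]
step 4 (fire T3): [1 4 1 13]
step 5 (fire T3): [1 5 1 16]
step 6 (fire T3): [1 6 1 19]
step 7 (fire T3): [1 7 1 22]
step 8 (fire T3): [1 8 1 25]
step 9 (fire T3): [1 9 1 28]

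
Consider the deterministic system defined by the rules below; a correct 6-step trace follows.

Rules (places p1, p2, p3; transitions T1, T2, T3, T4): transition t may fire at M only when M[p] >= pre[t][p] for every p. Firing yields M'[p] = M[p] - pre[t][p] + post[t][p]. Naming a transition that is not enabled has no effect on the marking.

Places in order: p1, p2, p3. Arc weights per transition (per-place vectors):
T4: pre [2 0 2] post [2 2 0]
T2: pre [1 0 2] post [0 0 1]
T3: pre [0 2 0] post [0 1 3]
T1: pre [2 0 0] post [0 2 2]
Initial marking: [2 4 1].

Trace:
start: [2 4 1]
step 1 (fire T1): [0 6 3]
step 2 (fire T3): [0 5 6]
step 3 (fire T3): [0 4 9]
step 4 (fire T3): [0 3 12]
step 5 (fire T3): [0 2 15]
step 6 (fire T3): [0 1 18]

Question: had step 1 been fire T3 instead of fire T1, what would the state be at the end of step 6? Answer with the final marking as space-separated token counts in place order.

(re-executing from step 1 with the substitution; state before step 1: [2 4 1])
step 1 (fire T3): [2 3 4]
step 2 (fire T3): [2 2 7]
step 3 (fire T3): [2 1 10]
step 4 (fire T3): [2 1 10]
step 5 (fire T3): [2 1 10]
step 6 (fire T3): [2 1 10]

2 1 10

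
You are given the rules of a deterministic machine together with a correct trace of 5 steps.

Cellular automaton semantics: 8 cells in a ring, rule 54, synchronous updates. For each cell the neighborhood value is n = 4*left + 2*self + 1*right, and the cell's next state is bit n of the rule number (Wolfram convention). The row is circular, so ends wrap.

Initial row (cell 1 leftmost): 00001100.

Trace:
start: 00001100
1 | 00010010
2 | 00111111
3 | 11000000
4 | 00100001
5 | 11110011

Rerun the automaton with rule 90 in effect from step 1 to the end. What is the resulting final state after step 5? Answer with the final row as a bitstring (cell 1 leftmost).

(re-executing steps 1..5 under rule 90; state before step 1: 00001100)
1 | 00011110
2 | 00110011
3 | 11111111
4 | 00000000
5 | 00000000

00000000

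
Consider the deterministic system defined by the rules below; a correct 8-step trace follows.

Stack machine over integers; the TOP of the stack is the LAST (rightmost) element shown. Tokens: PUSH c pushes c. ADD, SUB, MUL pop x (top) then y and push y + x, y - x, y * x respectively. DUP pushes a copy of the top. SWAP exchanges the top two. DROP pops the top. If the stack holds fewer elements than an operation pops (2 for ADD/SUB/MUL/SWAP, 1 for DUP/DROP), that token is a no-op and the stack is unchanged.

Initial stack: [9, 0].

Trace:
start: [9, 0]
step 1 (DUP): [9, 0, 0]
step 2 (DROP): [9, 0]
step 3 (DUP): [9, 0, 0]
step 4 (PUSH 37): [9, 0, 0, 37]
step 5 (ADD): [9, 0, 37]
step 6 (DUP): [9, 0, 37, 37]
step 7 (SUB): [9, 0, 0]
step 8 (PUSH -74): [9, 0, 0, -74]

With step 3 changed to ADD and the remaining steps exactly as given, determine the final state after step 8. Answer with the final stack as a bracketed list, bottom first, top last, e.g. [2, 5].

[0, -74]

(re-executing from step 3 with the substitution; state before step 3: [9, 0])
step 3 (ADD): [9]
step 4 (PUSH 37): [9, 37]
step 5 (ADD): [46]
step 6 (DUP): [46, 46]
step 7 (SUB): [0]
step 8 (PUSH -74): [0, -74]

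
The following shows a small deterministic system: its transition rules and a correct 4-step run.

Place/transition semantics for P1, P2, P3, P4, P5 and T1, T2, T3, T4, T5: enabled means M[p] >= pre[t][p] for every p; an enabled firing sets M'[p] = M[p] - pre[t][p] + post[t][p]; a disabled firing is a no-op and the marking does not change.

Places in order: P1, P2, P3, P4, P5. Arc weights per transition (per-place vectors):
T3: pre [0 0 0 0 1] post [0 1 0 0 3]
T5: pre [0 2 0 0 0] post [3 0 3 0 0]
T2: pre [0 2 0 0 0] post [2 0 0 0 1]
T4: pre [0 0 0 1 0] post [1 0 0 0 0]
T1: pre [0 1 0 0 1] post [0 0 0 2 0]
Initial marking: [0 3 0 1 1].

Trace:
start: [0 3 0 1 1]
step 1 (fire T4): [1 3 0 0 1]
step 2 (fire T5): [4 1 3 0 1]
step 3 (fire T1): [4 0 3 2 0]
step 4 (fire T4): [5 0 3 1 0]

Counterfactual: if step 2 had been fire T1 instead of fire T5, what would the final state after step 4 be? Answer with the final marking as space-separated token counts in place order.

2 2 0 1 0

(re-executing from step 2 with the substitution; state before step 2: [1 3 0 0 1])
step 2 (fire T1): [1 2 0 2 0]
step 3 (fire T1): [1 2 0 2 0]
step 4 (fire T4): [2 2 0 1 0]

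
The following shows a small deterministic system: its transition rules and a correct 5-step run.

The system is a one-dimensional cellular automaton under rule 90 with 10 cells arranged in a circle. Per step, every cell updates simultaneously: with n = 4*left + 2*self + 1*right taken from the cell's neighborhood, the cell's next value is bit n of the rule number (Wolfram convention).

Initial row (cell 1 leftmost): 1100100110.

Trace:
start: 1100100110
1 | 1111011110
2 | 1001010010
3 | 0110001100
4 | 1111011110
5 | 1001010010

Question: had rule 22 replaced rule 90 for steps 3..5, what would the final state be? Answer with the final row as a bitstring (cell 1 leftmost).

0000000000

(re-executing steps 3..5 under rule 22; state before step 3: 1001010010)
3 | 1111011110
4 | 0000000000
5 | 0000000000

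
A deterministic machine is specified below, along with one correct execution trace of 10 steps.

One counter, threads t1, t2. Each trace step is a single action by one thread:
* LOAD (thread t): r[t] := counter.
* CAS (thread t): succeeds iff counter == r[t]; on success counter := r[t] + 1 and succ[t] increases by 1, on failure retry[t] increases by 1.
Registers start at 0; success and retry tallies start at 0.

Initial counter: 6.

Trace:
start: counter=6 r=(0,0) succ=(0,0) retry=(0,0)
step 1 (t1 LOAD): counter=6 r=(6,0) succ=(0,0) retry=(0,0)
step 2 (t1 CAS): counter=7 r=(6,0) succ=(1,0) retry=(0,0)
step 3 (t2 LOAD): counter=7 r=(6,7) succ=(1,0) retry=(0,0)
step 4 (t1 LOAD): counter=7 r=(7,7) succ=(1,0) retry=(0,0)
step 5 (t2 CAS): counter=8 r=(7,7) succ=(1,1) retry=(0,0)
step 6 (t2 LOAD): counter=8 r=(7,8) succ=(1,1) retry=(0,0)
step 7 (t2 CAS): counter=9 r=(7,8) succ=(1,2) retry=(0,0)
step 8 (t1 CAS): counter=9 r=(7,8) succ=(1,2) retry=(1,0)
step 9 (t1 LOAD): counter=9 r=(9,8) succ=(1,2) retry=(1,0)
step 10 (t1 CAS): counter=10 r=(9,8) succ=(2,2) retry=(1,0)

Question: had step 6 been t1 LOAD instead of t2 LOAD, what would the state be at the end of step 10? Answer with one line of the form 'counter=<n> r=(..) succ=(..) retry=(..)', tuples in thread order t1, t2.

(re-executing from step 6 with the substitution; state before step 6: counter=8 r=(7,7) succ=(1,1) retry=(0,0))
step 6 (t1 LOAD): counter=8 r=(8,7) succ=(1,1) retry=(0,0)
step 7 (t2 CAS): counter=8 r=(8,7) succ=(1,1) retry=(0,1)
step 8 (t1 CAS): counter=9 r=(8,7) succ=(2,1) retry=(0,1)
step 9 (t1 LOAD): counter=9 r=(9,7) succ=(2,1) retry=(0,1)
step 10 (t1 CAS): counter=10 r=(9,7) succ=(3,1) retry=(0,1)

counter=10 r=(9,7) succ=(3,1) retry=(0,1)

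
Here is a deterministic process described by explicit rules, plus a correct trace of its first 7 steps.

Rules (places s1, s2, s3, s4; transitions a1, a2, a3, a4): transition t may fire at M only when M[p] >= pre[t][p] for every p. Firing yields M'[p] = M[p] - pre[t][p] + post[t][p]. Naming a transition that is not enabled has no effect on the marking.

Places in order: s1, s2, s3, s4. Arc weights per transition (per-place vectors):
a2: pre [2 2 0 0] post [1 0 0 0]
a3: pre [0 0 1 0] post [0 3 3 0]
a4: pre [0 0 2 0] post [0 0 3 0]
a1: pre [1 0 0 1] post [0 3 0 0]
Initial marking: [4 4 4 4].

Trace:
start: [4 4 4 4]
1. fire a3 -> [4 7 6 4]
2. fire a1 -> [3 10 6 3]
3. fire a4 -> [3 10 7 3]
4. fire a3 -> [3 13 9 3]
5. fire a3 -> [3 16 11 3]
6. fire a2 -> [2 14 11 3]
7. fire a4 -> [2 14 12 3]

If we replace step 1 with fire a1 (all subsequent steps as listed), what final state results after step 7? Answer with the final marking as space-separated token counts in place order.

(re-executing from step 1 with the substitution; state before step 1: [4 4 4 4])
1. fire a1 -> [3 7 4 3]
2. fire a1 -> [2 10 4 2]
3. fire a4 -> [2 10 5 2]
4. fire a3 -> [2 13 7 2]
5. fire a3 -> [2 16 9 2]
6. fire a2 -> [1 14 9 2]
7. fire a4 -> [1 14 10 2]

1 14 10 2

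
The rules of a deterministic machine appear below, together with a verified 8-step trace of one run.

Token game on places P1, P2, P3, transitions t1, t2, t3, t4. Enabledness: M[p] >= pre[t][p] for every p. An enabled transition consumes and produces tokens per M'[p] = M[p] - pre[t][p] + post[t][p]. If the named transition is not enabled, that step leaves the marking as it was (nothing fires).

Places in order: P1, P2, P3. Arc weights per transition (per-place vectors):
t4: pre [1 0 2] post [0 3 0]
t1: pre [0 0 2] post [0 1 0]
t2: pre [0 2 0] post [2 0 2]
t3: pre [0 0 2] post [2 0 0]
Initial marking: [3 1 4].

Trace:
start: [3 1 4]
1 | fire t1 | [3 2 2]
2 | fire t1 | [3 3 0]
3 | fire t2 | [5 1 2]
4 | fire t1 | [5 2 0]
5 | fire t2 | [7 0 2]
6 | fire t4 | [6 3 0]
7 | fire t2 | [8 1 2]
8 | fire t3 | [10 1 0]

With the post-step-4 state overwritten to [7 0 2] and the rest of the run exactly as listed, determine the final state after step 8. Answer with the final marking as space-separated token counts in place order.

state after step 4 := [7 0 2]
5 | fire t2 | [7 0 2]
6 | fire t4 | [6 3 0]
7 | fire t2 | [8 1 2]
8 | fire t3 | [10 1 0]

10 1 0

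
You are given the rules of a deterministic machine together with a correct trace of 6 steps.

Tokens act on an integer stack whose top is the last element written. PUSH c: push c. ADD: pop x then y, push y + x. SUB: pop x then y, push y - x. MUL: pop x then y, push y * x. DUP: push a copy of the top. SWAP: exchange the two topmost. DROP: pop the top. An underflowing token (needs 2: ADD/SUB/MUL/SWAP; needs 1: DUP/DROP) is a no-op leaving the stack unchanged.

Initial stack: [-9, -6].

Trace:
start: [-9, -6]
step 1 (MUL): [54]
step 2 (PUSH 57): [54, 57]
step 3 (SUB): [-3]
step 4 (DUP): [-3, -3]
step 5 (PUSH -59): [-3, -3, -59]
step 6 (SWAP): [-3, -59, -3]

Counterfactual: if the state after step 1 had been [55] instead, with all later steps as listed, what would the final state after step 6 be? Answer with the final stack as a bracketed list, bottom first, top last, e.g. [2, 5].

state after step 1 := [55]
step 2 (PUSH 57): [55, 57]
step 3 (SUB): [-2]
step 4 (DUP): [-2, -2]
step 5 (PUSH -59): [-2, -2, -59]
step 6 (SWAP): [-2, -59, -2]

[-2, -59, -2]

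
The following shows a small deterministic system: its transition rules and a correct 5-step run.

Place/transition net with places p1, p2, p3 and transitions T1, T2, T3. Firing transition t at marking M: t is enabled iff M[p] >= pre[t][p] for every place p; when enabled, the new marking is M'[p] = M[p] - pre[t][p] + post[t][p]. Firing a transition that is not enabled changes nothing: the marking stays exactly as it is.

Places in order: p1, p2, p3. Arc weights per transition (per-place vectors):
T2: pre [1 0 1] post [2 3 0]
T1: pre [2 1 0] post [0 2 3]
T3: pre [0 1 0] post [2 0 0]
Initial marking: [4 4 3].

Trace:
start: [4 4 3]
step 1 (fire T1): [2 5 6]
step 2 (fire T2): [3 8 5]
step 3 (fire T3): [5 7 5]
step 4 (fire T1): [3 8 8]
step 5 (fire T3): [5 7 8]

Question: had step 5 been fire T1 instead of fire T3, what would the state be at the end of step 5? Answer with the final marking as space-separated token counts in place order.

1 9 11

(re-executing from step 5 with the substitution; state before step 5: [3 8 8])
step 5 (fire T1): [1 9 11]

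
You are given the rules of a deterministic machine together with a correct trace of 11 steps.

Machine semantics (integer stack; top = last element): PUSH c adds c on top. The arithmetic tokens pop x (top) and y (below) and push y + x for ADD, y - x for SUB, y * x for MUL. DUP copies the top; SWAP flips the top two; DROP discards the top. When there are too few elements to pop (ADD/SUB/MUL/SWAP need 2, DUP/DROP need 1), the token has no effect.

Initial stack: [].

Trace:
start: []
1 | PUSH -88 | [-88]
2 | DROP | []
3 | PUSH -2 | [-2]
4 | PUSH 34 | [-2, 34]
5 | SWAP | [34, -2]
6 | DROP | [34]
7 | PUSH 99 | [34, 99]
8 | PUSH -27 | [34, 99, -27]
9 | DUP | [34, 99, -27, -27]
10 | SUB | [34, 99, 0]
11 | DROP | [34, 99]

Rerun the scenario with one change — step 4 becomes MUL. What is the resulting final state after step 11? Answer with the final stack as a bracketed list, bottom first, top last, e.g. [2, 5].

[99]

(re-executing from step 4 with the substitution; state before step 4: [-2])
4 | MUL | [-2]
5 | SWAP | [-2]
6 | DROP | []
7 | PUSH 99 | [99]
8 | PUSH -27 | [99, -27]
9 | DUP | [99, -27, -27]
10 | SUB | [99, 0]
11 | DROP | [99]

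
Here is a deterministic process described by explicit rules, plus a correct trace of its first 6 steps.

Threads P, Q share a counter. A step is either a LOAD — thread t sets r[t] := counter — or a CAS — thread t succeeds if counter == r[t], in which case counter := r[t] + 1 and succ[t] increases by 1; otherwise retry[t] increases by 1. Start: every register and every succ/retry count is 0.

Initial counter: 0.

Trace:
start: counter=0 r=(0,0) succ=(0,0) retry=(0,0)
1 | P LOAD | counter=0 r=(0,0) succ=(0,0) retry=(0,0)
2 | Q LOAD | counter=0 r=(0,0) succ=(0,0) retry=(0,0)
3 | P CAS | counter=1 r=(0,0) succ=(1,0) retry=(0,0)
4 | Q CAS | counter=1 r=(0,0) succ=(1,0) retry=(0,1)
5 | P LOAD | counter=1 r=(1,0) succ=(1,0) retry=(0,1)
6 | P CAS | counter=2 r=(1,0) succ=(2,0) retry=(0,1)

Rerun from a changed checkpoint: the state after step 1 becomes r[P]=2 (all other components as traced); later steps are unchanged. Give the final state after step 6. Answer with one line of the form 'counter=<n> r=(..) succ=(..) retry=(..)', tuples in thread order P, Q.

counter=2 r=(1,0) succ=(1,1) retry=(1,0)

state after step 1 := counter=0 r=(2,0) succ=(0,0) retry=(0,0)
2 | Q LOAD | counter=0 r=(2,0) succ=(0,0) retry=(0,0)
3 | P CAS | counter=0 r=(2,0) succ=(0,0) retry=(1,0)
4 | Q CAS | counter=1 r=(2,0) succ=(0,1) retry=(1,0)
5 | P LOAD | counter=1 r=(1,0) succ=(0,1) retry=(1,0)
6 | P CAS | counter=2 r=(1,0) succ=(1,1) retry=(1,0)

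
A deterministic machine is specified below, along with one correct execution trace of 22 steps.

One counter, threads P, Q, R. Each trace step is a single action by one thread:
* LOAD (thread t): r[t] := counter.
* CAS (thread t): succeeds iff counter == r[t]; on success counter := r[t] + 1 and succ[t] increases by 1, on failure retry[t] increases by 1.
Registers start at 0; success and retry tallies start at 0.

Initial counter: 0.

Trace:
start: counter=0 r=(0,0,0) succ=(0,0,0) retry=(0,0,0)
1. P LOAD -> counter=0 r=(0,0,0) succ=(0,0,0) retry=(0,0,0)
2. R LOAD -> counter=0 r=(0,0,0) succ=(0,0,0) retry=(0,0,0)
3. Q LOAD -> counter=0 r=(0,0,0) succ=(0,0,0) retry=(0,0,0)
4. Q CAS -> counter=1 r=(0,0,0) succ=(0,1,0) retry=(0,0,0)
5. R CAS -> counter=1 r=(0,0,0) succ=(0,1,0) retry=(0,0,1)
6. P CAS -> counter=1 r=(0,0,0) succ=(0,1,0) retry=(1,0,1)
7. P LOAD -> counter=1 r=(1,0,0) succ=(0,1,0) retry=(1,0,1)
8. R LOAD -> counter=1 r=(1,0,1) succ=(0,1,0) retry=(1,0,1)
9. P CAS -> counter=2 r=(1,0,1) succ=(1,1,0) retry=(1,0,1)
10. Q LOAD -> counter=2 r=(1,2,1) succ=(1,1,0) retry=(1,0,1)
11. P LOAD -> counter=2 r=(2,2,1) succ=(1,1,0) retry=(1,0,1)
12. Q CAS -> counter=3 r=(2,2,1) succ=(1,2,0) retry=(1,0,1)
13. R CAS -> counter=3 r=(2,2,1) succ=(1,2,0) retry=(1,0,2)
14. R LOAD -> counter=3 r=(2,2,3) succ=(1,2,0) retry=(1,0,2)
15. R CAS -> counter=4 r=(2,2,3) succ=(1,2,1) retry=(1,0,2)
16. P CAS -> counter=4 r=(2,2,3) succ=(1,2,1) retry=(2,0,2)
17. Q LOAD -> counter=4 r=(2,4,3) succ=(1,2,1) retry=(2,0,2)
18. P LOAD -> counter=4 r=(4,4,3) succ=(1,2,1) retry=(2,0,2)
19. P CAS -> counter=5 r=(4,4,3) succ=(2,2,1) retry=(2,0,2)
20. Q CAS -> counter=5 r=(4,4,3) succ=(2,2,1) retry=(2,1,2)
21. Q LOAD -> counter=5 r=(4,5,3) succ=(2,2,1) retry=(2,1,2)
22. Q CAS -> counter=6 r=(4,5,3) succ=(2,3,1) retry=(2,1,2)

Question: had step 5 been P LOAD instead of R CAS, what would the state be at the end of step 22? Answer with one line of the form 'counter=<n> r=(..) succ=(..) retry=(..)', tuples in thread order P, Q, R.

(re-executing from step 5 with the substitution; state before step 5: counter=1 r=(0,0,0) succ=(0,1,0) retry=(0,0,0))
5. P LOAD -> counter=1 r=(1,0,0) succ=(0,1,0) retry=(0,0,0)
6. P CAS -> counter=2 r=(1,0,0) succ=(1,1,0) retry=(0,0,0)
7. P LOAD -> counter=2 r=(2,0,0) succ=(1,1,0) retry=(0,0,0)
8. R LOAD -> counter=2 r=(2,0,2) succ=(1,1,0) retry=(0,0,0)
9. P CAS -> counter=3 r=(2,0,2) succ=(2,1,0) retry=(0,0,0)
10. Q LOAD -> counter=3 r=(2,3,2) succ=(2,1,0) retry=(0,0,0)
11. P LOAD -> counter=3 r=(3,3,2) succ=(2,1,0) retry=(0,0,0)
12. Q CAS -> counter=4 r=(3,3,2) succ=(2,2,0) retry=(0,0,0)
13. R CAS -> counter=4 r=(3,3,2) succ=(2,2,0) retry=(0,0,1)
14. R LOAD -> counter=4 r=(3,3,4) succ=(2,2,0) retry=(0,0,1)
15. R CAS -> counter=5 r=(3,3,4) succ=(2,2,1) retry=(0,0,1)
16. P CAS -> counter=5 r=(3,3,4) succ=(2,2,1) retry=(1,0,1)
17. Q LOAD -> counter=5 r=(3,5,4) succ=(2,2,1) retry=(1,0,1)
18. P LOAD -> counter=5 r=(5,5,4) succ=(2,2,1) retry=(1,0,1)
19. P CAS -> counter=6 r=(5,5,4) succ=(3,2,1) retry=(1,0,1)
20. Q CAS -> counter=6 r=(5,5,4) succ=(3,2,1) retry=(1,1,1)
21. Q LOAD -> counter=6 r=(5,6,4) succ=(3,2,1) retry=(1,1,1)
22. Q CAS -> counter=7 r=(5,6,4) succ=(3,3,1) retry=(1,1,1)

counter=7 r=(5,6,4) succ=(3,3,1) retry=(1,1,1)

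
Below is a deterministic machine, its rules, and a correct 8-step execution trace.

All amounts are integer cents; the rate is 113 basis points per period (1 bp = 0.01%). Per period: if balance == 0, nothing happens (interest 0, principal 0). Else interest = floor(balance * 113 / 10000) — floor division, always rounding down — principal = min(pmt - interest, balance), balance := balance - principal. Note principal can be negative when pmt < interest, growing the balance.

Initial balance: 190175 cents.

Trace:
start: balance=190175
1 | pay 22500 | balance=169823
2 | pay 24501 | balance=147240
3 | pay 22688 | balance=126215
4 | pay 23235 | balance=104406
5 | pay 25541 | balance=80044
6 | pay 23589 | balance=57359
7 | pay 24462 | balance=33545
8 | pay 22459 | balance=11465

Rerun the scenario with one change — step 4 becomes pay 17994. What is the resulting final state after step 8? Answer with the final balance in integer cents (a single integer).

16947

(re-executing from step 4 with the substitution; state before step 4: balance=126215)
4 | pay 17994 | balance=109647
5 | pay 25541 | balance=85345
6 | pay 23589 | balance=62720
7 | pay 24462 | balance=38966
8 | pay 22459 | balance=16947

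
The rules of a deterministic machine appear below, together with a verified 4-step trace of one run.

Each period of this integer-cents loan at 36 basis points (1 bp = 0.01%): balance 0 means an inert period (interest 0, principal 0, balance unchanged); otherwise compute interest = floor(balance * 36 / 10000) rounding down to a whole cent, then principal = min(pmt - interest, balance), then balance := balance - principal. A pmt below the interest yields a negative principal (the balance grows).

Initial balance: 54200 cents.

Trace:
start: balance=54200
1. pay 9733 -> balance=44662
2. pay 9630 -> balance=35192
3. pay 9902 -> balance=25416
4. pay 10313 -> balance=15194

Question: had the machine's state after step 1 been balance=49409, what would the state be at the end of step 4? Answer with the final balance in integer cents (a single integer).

state after step 1 := balance=49409
2. pay 9630 -> balance=39956
3. pay 9902 -> balance=30197
4. pay 10313 -> balance=19992

19992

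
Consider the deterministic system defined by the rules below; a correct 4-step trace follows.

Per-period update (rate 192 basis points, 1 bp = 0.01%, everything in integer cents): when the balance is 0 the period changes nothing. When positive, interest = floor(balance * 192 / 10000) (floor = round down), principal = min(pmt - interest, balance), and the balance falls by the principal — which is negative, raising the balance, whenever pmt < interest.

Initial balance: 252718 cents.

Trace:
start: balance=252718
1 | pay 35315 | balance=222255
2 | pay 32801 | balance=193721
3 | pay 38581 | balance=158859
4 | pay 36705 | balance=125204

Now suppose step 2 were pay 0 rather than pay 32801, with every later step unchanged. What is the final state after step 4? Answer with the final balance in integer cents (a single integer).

(re-executing from step 2 with the substitution; state before step 2: balance=222255)
2 | pay 0 | balance=226522
3 | pay 38581 | balance=192290
4 | pay 36705 | balance=159276

159276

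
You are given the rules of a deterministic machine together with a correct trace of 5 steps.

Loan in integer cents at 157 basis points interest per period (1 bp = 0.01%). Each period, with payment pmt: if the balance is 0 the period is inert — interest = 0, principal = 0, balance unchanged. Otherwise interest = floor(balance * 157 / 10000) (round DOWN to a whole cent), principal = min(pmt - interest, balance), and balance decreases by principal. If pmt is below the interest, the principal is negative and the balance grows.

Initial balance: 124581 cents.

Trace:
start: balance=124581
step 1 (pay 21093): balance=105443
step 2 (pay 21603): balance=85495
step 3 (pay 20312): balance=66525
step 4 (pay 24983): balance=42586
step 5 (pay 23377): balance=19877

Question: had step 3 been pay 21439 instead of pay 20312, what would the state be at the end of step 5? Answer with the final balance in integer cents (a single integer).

(re-executing from step 3 with the substitution; state before step 3: balance=85495)
step 3 (pay 21439): balance=65398
step 4 (pay 24983): balance=41441
step 5 (pay 23377): balance=18714

18714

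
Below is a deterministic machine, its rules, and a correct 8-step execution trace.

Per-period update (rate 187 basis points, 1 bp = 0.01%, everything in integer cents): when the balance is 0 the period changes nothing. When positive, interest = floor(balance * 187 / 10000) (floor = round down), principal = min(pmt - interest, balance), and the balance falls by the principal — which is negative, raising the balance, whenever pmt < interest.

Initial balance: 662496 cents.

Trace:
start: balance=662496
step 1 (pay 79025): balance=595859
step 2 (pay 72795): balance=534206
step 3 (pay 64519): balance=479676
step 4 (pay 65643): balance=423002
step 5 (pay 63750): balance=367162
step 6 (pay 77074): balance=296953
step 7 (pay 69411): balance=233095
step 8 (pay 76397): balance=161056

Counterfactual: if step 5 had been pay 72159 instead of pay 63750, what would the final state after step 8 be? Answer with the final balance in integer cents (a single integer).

152166

(re-executing from step 5 with the substitution; state before step 5: balance=423002)
step 5 (pay 72159): balance=358753
step 6 (pay 77074): balance=288387
step 7 (pay 69411): balance=224368
step 8 (pay 76397): balance=152166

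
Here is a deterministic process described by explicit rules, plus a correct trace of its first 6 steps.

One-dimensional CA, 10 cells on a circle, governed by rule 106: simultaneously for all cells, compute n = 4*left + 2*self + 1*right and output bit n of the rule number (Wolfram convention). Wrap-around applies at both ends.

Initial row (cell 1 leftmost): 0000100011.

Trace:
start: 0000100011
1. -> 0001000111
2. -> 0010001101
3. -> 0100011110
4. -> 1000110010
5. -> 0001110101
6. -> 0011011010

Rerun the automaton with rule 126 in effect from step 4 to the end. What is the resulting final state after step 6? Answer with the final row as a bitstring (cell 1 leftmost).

0110000011

(re-executing steps 4..6 under rule 126; state before step 4: 0100011110)
4. -> 1110110011
5. -> 0011111110
6. -> 0110000011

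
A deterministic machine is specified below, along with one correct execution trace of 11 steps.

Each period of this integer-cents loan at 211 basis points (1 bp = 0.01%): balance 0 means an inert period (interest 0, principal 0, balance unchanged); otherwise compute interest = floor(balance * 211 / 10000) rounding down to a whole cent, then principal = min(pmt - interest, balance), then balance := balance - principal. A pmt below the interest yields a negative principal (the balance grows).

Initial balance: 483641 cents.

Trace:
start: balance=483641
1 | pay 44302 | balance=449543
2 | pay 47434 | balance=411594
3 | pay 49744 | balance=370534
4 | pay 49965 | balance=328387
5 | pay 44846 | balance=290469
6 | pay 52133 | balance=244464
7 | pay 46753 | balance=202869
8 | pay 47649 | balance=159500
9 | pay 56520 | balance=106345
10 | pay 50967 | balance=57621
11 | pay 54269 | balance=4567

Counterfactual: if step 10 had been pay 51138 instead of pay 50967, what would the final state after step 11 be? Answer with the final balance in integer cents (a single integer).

4393

(re-executing from step 10 with the substitution; state before step 10: balance=106345)
10 | pay 51138 | balance=57450
11 | pay 54269 | balance=4393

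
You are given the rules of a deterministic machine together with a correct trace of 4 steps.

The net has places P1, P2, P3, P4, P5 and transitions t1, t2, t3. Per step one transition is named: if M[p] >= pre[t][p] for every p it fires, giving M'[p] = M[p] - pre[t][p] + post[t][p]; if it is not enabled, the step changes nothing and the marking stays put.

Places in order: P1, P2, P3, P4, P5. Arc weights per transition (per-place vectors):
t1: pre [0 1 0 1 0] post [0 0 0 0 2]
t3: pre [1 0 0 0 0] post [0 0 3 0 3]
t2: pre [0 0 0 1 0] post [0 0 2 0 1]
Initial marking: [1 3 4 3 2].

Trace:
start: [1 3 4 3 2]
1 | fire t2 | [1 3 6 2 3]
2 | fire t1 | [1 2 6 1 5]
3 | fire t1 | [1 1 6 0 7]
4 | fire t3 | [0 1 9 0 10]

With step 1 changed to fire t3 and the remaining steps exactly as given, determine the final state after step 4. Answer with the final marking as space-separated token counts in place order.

0 1 7 1 9

(re-executing from step 1 with the substitution; state before step 1: [1 3 4 3 2])
1 | fire t3 | [0 3 7 3 5]
2 | fire t1 | [0 2 7 2 7]
3 | fire t1 | [0 1 7 1 9]
4 | fire t3 | [0 1 7 1 9]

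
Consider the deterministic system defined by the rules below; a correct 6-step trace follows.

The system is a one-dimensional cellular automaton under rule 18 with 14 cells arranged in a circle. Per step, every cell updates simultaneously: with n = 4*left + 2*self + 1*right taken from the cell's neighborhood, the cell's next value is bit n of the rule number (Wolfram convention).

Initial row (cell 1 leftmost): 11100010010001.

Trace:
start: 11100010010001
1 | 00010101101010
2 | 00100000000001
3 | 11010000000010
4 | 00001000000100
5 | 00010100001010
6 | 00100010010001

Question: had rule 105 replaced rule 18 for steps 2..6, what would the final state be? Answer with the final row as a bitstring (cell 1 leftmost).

(re-executing steps 2..6 under rule 105; state before step 2: 00010101101010)
2 | 11001011110100
3 | 11000110011000
4 | 11010110011010
5 | 11101110011101
6 | 00111010010111

00111010010111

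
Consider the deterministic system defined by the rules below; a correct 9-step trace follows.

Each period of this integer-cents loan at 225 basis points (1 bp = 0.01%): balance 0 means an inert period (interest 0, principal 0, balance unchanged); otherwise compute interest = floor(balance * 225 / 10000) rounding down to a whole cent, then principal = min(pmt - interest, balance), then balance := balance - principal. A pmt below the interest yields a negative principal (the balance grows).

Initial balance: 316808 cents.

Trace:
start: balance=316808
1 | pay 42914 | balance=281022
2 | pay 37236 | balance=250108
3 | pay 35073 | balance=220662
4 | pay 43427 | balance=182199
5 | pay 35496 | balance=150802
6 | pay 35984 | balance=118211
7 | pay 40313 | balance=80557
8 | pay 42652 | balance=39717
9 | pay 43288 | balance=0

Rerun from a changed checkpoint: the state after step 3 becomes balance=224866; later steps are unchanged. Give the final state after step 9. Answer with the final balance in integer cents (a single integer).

2126

state after step 3 := balance=224866
4 | pay 43427 | balance=186498
5 | pay 35496 | balance=155198
6 | pay 35984 | balance=122705
7 | pay 40313 | balance=85152
8 | pay 42652 | balance=44415
9 | pay 43288 | balance=2126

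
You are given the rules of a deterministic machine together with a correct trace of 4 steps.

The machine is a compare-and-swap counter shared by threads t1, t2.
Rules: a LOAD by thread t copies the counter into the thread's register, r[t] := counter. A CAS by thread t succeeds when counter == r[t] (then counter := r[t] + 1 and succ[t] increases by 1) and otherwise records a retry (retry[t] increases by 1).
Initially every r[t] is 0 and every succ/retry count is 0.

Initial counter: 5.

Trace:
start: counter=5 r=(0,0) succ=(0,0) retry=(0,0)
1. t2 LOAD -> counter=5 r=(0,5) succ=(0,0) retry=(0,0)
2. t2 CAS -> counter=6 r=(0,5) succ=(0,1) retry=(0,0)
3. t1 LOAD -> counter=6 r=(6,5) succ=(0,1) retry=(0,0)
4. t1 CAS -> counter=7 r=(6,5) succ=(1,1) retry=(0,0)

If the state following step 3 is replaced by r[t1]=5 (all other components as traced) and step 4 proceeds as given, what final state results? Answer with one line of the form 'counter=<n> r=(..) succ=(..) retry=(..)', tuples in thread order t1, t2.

counter=6 r=(5,5) succ=(0,1) retry=(1,0)

state after step 3 := counter=6 r=(5,5) succ=(0,1) retry=(0,0)
4. t1 CAS -> counter=6 r=(5,5) succ=(0,1) retry=(1,0)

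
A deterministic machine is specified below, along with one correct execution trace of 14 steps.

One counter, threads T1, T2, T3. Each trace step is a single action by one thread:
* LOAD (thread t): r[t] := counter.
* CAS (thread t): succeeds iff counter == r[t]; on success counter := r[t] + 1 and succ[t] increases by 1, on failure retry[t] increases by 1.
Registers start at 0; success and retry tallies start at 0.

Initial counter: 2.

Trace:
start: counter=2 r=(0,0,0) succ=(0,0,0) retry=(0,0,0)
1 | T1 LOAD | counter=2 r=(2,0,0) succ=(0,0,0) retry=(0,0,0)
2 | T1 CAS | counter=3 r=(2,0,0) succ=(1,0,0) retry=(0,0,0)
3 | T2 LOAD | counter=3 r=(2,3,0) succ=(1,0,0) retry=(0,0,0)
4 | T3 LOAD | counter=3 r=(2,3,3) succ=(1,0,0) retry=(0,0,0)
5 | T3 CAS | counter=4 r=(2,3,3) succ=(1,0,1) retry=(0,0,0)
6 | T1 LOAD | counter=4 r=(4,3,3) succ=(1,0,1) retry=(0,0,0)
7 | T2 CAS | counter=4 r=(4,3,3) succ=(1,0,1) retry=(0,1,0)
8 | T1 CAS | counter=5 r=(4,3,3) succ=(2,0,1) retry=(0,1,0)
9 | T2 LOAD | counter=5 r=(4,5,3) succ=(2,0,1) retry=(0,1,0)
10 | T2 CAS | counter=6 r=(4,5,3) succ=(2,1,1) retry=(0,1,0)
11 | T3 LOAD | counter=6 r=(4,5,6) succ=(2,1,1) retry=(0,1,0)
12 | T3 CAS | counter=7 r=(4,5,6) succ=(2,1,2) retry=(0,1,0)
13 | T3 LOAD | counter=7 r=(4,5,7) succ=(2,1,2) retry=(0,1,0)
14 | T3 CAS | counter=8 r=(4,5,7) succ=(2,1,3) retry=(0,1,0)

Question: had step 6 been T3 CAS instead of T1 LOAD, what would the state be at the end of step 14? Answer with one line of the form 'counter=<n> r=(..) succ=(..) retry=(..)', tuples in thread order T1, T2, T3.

(re-executing from step 6 with the substitution; state before step 6: counter=4 r=(2,3,3) succ=(1,0,1) retry=(0,0,0))
6 | T3 CAS | counter=4 r=(2,3,3) succ=(1,0,1) retry=(0,0,1)
7 | T2 CAS | counter=4 r=(2,3,3) succ=(1,0,1) retry=(0,1,1)
8 | T1 CAS | counter=4 r=(2,3,3) succ=(1,0,1) retry=(1,1,1)
9 | T2 LOAD | counter=4 r=(2,4,3) succ=(1,0,1) retry=(1,1,1)
10 | T2 CAS | counter=5 r=(2,4,3) succ=(1,1,1) retry=(1,1,1)
11 | T3 LOAD | counter=5 r=(2,4,5) succ=(1,1,1) retry=(1,1,1)
12 | T3 CAS | counter=6 r=(2,4,5) succ=(1,1,2) retry=(1,1,1)
13 | T3 LOAD | counter=6 r=(2,4,6) succ=(1,1,2) retry=(1,1,1)
14 | T3 CAS | counter=7 r=(2,4,6) succ=(1,1,3) retry=(1,1,1)

counter=7 r=(2,4,6) succ=(1,1,3) retry=(1,1,1)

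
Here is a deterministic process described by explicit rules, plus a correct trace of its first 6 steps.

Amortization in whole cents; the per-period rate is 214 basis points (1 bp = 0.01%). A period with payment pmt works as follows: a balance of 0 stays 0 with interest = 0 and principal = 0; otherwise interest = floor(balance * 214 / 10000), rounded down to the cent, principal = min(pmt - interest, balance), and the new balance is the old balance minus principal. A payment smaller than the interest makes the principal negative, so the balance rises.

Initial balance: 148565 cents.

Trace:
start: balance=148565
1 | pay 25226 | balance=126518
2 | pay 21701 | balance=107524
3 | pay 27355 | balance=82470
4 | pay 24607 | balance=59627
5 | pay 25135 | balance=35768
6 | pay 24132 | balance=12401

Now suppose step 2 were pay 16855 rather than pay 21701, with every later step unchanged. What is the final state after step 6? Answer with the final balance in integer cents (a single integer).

17674

(re-executing from step 2 with the substitution; state before step 2: balance=126518)
2 | pay 16855 | balance=112370
3 | pay 27355 | balance=87419
4 | pay 24607 | balance=64682
5 | pay 25135 | balance=40931
6 | pay 24132 | balance=17674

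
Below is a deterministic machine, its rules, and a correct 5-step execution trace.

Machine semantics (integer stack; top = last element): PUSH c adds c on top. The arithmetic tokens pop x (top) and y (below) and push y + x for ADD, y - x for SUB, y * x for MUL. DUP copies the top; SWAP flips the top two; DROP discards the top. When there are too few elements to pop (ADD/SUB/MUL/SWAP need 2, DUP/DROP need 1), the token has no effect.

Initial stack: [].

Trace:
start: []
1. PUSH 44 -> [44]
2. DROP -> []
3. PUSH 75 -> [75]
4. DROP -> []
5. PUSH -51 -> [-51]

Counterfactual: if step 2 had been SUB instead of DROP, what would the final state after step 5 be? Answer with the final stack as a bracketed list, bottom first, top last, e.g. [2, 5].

(re-executing from step 2 with the substitution; state before step 2: [44])
2. SUB -> [44]
3. PUSH 75 -> [44, 75]
4. DROP -> [44]
5. PUSH -51 -> [44, -51]

[44, -51]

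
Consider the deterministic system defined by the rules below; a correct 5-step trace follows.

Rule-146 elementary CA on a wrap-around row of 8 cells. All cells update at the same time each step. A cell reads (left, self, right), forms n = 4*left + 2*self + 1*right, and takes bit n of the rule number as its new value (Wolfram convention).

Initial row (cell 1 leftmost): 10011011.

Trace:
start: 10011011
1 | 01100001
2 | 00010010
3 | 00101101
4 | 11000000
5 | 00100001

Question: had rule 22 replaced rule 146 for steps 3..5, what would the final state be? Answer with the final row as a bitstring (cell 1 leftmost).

(re-executing steps 3..5 under rule 22; state before step 3: 00010010)
3 | 00111111
4 | 11000000
5 | 00100001

00100001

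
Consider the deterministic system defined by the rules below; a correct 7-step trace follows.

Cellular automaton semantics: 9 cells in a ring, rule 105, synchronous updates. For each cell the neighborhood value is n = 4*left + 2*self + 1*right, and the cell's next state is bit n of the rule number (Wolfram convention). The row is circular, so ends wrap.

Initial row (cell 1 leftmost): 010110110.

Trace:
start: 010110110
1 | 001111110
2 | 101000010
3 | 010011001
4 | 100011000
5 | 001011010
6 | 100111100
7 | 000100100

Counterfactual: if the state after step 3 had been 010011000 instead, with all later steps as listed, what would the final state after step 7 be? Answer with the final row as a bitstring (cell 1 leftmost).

state after step 3 := 010011000
4 | 000011011
5 | 011011111
6 | 111110001
7 | 000010101

000010101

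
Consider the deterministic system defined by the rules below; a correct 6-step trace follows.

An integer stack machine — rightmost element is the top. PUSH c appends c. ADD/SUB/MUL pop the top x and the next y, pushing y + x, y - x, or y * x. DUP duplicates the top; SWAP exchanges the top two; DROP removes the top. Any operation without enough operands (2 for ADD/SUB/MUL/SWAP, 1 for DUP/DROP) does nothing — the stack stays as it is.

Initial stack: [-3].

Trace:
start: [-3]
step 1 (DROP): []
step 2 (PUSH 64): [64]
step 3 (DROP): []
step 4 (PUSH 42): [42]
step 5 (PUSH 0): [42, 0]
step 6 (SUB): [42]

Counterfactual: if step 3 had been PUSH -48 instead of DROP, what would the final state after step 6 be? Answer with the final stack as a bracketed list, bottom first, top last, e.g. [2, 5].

[64, -48, 42]

(re-executing from step 3 with the substitution; state before step 3: [64])
step 3 (PUSH -48): [64, -48]
step 4 (PUSH 42): [64, -48, 42]
step 5 (PUSH 0): [64, -48, 42, 0]
step 6 (SUB): [64, -48, 42]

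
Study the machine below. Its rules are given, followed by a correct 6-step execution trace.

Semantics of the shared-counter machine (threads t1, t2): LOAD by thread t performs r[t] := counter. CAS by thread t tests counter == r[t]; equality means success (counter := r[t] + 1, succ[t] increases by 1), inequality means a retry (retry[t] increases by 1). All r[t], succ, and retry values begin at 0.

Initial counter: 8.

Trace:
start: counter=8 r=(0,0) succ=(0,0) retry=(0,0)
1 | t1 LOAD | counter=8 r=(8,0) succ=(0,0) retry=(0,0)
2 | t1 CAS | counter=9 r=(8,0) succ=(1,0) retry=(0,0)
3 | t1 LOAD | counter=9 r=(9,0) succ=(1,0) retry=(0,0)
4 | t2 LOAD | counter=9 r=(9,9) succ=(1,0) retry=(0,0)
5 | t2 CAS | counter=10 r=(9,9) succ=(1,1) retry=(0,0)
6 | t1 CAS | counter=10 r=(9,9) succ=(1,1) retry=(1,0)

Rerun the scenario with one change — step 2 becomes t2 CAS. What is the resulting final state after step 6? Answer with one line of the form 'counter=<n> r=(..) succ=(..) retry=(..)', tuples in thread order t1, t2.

(re-executing from step 2 with the substitution; state before step 2: counter=8 r=(8,0) succ=(0,0) retry=(0,0))
2 | t2 CAS | counter=8 r=(8,0) succ=(0,0) retry=(0,1)
3 | t1 LOAD | counter=8 r=(8,0) succ=(0,0) retry=(0,1)
4 | t2 LOAD | counter=8 r=(8,8) succ=(0,0) retry=(0,1)
5 | t2 CAS | counter=9 r=(8,8) succ=(0,1) retry=(0,1)
6 | t1 CAS | counter=9 r=(8,8) succ=(0,1) retry=(1,1)

counter=9 r=(8,8) succ=(0,1) retry=(1,1)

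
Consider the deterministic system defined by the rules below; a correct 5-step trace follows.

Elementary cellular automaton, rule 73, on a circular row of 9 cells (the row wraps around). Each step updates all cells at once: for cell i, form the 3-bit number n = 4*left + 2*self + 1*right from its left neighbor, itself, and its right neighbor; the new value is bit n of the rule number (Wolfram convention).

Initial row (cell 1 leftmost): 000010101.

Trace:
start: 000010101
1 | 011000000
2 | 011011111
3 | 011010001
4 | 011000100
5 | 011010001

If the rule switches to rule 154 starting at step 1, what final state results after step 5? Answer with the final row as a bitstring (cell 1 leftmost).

000001011

(re-executing steps 1..5 under rule 154; state before step 1: 000010101)
1 | 100100000
2 | 011010001
3 | 010001010
4 | 101010001
5 | 000001011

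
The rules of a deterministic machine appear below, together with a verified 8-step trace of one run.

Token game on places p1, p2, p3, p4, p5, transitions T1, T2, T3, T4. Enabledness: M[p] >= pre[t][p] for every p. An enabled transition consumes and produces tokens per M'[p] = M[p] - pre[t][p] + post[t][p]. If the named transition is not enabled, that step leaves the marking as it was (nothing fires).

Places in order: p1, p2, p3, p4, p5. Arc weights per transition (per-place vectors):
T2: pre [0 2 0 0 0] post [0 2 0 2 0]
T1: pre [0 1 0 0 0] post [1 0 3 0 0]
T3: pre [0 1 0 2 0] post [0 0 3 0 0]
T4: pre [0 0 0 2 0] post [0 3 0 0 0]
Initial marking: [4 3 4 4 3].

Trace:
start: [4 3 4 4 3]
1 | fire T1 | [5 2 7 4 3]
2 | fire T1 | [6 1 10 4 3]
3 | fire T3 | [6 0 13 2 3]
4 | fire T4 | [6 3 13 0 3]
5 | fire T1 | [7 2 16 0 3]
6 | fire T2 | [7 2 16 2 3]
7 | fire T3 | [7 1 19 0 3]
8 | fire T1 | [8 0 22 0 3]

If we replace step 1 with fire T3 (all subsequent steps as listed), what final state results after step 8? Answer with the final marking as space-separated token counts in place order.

5 0 13 0 3

(re-executing from step 1 with the substitution; state before step 1: [4 3 4 4 3])
1 | fire T3 | [4 2 7 2 3]
2 | fire T1 | [5 1 10 2 3]
3 | fire T3 | [5 0 13 0 3]
4 | fire T4 | [5 0 13 0 3]
5 | fire T1 | [5 0 13 0 3]
6 | fire T2 | [5 0 13 0 3]
7 | fire T3 | [5 0 13 0 3]
8 | fire T1 | [5 0 13 0 3]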